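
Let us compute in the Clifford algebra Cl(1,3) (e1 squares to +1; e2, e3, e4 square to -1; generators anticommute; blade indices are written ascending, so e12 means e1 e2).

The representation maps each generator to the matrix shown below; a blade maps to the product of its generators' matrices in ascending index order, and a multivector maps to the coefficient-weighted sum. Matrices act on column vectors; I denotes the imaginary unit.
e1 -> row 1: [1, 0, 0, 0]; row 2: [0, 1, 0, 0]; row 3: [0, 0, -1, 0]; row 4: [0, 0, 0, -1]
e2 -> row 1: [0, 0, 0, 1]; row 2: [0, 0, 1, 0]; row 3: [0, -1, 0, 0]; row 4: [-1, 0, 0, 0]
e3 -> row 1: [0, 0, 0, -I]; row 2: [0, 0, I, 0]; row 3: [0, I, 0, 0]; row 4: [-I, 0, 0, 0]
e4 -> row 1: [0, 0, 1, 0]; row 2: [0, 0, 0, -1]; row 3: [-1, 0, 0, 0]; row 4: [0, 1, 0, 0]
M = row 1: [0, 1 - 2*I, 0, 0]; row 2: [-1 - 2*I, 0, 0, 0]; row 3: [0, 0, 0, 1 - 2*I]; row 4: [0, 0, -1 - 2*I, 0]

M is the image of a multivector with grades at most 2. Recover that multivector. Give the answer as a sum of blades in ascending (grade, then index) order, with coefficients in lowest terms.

Method: the blade images are trace-orthogonal — tr(rho(e_A) rho(e_B)^-1) = 4 if A = B and 0 otherwise — and rho(e_A)^-1 = (e_A)^2 * rho(e_A) with (e_A)^2 = +1 or -1, so the coefficient of e_A in the preimage is (e_A)^2 * tr(M rho(e_A))/4.
Nonzero projections over blades of grade <= 2: e24: (e24)^2 = -1, tr(M rho(e24)) = -4, coefficient 1; e34: (e34)^2 = -1, tr(M rho(e34)) = -8, coefficient 2. Every other blade of grade <= 2 projects to 0.
Answer: e24 + 2*e34


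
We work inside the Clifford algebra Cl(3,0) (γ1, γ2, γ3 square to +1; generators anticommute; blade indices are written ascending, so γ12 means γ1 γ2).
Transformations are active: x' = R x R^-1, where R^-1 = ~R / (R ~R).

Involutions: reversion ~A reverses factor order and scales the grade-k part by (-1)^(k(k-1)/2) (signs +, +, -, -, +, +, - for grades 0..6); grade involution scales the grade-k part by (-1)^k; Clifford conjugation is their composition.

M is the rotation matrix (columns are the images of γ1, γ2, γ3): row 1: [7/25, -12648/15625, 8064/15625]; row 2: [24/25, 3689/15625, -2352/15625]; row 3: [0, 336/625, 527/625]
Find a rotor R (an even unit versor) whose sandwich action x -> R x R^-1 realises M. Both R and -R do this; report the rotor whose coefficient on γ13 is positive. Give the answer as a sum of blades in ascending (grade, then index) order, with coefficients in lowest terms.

Method: write R = a + b12*γ12 + b13*γ13 + b23*γ23 with a^2 + b12^2 + b13^2 + b23^2 = 1 (so R^-1 = ~R). Expanding the columns R e_j ~R gives tr M = 4a^2 - 1 and, from the antisymmetric part, M21 - M12 = -4a*b12, M13 - M31 = 4a*b13, M32 - M23 = -4a*b23.
Here tr M = 21239/15625, so a^2 = (1 + tr M)/4 = 9216/15625 and a = ±96/125. Taking a = 96/125: M21 - M12 = 27648/15625, M13 - M31 = 8064/15625, M32 - M23 = 10752/15625, giving b12 = -72/125, b13 = 21/125, b23 = -28/125, i.e. R = 96/125 - 72/125*γ12 + 21/125*γ13 - 28/125*γ23.
Its γ13 coefficient is already positive.
Answer: 96/125 - 72/125*γ12 + 21/125*γ13 - 28/125*γ23. Key observation: the double cover Spin(3) -> SO(3) sends R and -R to the same matrix (trace 21239/15625 here), so the stated sign of the γ13 coefficient is what selects one sheet.


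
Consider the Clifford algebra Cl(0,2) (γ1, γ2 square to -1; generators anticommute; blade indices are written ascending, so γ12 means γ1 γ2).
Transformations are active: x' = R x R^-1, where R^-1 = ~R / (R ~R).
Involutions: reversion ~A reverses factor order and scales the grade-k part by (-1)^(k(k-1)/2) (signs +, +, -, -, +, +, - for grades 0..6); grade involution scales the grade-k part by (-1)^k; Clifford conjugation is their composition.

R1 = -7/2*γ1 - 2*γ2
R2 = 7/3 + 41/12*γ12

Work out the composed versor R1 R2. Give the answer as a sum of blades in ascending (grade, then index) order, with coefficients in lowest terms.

Distribute over the terms of R1 (each basis-blade product reordered to ascending indices, repeated generators contracted through their squares):
(-7/2*γ1) R2 = -49/6*γ1 + 287/24*γ2
(-2*γ2) R2 = -41/6*γ1 - 14/3*γ2
Summing the partial products and collecting blades:
Answer: -15*γ1 + 175/24*γ2


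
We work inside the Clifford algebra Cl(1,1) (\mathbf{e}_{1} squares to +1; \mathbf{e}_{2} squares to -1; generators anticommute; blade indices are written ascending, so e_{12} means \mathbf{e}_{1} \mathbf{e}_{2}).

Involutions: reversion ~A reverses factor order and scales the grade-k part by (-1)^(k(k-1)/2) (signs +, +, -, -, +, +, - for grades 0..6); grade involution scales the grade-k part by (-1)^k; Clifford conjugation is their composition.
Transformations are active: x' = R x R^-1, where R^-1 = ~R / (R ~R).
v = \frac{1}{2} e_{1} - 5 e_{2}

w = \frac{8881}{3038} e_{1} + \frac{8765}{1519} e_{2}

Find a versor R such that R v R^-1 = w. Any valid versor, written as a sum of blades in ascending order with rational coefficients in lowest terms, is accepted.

A norm check does it: q(v) = q(w) = -\frac{99}{4}, hence R = v + w = \frac{5200}{1519} e_{1} + \frac{1170}{1519} e_{2} realises the map — parallel part kept, (v - w)/2 negated, v carried to w.
Answer: \frac{5200}{1519} e_{1} + \frac{1170}{1519} e_{2}


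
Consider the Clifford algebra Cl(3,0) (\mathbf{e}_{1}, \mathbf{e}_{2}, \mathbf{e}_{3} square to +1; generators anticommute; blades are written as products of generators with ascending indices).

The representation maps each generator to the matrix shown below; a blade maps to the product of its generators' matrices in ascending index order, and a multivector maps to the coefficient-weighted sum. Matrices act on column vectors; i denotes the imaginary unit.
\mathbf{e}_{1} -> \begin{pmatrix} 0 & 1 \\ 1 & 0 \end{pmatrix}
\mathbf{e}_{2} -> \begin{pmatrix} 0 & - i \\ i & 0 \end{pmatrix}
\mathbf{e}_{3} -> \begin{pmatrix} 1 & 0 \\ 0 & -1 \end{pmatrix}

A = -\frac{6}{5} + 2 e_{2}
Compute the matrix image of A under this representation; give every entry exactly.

M = (-\frac{6}{5})*1 + (2)*rho(e_{2}), summed entrywise (1 is the identity matrix):
Answer: \begin{pmatrix} - \frac{6}{5} & - 2 i \\ 2 i & - \frac{6}{5} \end{pmatrix}


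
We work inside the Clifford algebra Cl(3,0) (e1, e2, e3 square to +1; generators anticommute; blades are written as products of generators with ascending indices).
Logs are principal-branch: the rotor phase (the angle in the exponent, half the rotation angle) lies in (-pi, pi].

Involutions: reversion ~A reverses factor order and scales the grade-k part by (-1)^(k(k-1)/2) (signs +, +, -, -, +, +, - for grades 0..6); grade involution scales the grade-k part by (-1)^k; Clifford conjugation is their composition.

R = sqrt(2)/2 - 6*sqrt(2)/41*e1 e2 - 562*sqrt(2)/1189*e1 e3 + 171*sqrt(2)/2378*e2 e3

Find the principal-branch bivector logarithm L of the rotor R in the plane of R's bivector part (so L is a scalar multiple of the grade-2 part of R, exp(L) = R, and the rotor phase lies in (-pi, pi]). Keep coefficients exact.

The scalar part of R is sqrt(2)/2, which fixes the principal-branch rotor phase; the unit plane is then the bivector part divided by the sine of that phase, and L is that plane scaled by the phase.
Concretely: cos(phase) = sqrt(2)/2 gives phase = ±pi/4, and since phase/sin(phase) is even the sign is immaterial: L = (phase/sin(phase)) * <R>_2 = (sqrt(2)*pi/4) * <R>_2.
Answer: -3*pi/41*e1 e2 - 281*pi/1189*e1 e3 + 171*pi/4756*e2 e3


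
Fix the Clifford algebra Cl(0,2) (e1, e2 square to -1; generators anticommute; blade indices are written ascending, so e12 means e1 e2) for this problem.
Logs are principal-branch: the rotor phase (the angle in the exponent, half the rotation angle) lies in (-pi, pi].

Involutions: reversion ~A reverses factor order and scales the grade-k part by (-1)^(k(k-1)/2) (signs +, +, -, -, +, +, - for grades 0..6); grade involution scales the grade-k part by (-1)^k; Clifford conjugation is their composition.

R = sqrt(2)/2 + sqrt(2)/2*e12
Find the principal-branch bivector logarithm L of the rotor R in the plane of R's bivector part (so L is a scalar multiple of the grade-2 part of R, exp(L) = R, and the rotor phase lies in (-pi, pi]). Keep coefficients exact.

The scalar part of R is sqrt(2)/2, which pins the rotor phase on the principal branch; dividing the bivector part by the sine of that phase recovers the unit plane, and L is the phase times that plane.
Concretely: cos(phase) = sqrt(2)/2 gives phase = ±pi/4, and since phase/sin(phase) is even the sign is immaterial: L = (phase/sin(phase)) * <R>_2 = (sqrt(2)*pi/4) * <R>_2.
Answer: pi/4*e12


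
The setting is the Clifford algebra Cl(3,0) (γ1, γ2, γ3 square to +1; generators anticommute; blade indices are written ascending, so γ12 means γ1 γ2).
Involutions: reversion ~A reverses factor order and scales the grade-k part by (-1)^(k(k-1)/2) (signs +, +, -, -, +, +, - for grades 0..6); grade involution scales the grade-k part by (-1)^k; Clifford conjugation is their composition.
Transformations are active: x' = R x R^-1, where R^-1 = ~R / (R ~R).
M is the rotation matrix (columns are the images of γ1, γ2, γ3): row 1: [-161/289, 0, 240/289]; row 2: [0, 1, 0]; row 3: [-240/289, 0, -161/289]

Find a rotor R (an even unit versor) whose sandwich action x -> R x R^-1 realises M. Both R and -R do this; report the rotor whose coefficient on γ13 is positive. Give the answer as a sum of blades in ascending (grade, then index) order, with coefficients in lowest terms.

Method: write R = a + b12*γ12 + b13*γ13 + b23*γ23 with a^2 + b12^2 + b13^2 + b23^2 = 1 (so R^-1 = ~R). Expanding the columns R e_j ~R gives tr M = 4a^2 - 1 and, from the antisymmetric part, M21 - M12 = -4a*b12, M13 - M31 = 4a*b13, M32 - M23 = -4a*b23.
Here tr M = -33/289, so a^2 = (1 + tr M)/4 = 64/289 and a = ±8/17. Taking a = 8/17: M21 - M12 = 0, M13 - M31 = 480/289, M32 - M23 = 0, giving b12 = 0, b13 = 15/17, b23 = 0, i.e. R = 8/17 + 15/17*γ13.
Its γ13 coefficient is already positive.
Answer: 8/17 + 15/17*γ13. Uniqueness: Spin(3) -> SO(3) maps R and -R to the same rotation of trace -33/289; fixing the sign of the γ13 coefficient removes the ambiguity.


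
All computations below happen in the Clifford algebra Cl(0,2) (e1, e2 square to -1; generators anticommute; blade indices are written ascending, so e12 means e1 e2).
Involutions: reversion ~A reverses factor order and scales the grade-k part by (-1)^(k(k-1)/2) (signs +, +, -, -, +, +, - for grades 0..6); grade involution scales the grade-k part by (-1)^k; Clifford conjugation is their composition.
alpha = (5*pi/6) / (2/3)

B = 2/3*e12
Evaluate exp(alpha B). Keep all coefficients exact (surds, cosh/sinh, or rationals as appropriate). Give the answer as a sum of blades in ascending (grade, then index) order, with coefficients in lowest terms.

B^2 = (2/3)^2*(e12)^2 = 4/9*(-1) = -4/9 (a basis 2-blade squares to minus the product of its generators' squares).
B^2 = -4/9 — the negative square puts this in the circular regime; l = 2/3, alpha*l = 5*pi/6, so exp(alpha B) = cos(5*pi/6) + (sin(5*pi/6)/(2/3))*B = -sqrt(3)/2 + (3/4)*B.
Answer: -sqrt(3)/2 + 1/2*e12


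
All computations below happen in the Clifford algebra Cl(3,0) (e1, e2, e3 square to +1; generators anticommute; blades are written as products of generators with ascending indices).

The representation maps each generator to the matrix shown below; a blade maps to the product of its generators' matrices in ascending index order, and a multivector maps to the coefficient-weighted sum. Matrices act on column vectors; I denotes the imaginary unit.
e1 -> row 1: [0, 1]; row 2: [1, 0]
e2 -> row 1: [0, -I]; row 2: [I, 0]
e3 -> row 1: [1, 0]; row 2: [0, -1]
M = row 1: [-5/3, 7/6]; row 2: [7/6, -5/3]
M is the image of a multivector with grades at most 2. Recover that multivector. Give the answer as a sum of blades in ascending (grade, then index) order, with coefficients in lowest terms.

Method: 1, rho(e1), rho(e2), rho(e3) form a trace-orthogonal basis of the 2x2 complex matrices (tr(X Y) = 2 if X = Y, else 0), so M = m0*1 + m1*rho(e1) + m2*rho(e2) + m3*rho(e3) with m0 = tr(M)/2 = -5/3, m1 = tr(M rho(e1))/2 = 7/6, m2 = tr(M rho(e2))/2 = 0, m3 = tr(M rho(e3))/2 = 0.
Multiplying table entries, the bivector images are rho(e1 e2) = I*rho(e3), rho(e1 e3) = -I*rho(e2), rho(e2 e3) = I*rho(e1); with real blade coefficients the real parts of m0..m3 are the coefficients of 1, e1, e2, e3 and the imaginary parts give the bivectors (e2 e3: Im m1, e1 e3: -Im m2, e1 e2: Im m3).
Answer: -5/3 + 7/6*e1


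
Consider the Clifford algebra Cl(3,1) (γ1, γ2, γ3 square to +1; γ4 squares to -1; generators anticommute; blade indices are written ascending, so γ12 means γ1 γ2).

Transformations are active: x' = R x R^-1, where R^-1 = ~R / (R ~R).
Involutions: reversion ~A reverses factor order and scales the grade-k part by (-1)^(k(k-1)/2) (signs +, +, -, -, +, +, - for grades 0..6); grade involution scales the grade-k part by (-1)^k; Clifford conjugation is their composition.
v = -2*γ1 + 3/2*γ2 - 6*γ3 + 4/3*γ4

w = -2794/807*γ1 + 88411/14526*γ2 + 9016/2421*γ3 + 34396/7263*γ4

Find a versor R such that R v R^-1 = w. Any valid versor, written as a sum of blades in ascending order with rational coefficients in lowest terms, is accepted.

Why this works: both vectors square to 1457/36, so q(v) = q(w) and R = v + w = -4408/807*γ1 + 55100/7263*γ2 - 5510/2421*γ3 + 44080/7263*γ4 carries v to w — its own direction survives, the complement (v - w)/2 flips.
Answer: -4408/807*γ1 + 55100/7263*γ2 - 5510/2421*γ3 + 44080/7263*γ4


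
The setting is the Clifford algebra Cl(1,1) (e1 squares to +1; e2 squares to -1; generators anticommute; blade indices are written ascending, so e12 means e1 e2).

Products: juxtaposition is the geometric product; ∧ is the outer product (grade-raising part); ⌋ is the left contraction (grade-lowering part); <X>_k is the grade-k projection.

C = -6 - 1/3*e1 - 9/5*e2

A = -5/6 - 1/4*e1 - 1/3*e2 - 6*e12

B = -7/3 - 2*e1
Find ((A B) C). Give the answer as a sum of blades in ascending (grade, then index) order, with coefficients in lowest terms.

step 1: 22/9 + 9/4*e1 - 101/9*e2 + 40/3*e12
step 2: -2137/60 + 523/54*e1 + 3032/45*e2 - 47407/540*e12
Answer: -2137/60 + 523/54*e1 + 3032/45*e2 - 47407/540*e12


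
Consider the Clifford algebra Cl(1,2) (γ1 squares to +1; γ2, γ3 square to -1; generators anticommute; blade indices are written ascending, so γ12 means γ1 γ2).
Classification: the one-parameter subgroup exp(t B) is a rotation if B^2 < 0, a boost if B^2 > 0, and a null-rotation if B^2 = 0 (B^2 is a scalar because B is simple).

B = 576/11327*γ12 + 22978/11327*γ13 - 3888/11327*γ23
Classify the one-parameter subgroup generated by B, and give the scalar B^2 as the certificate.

B^2 term by term: the squares give (576/11327)^2*(γ12)^2 + (22978/11327)^2*(γ13)^2 + (-3888/11327)^2*(γ23)^2 = 331776/128300929*(+1) + 527988484/128300929*(+1) + 15116544/128300929*(-1) = 4 (each basis 2-blade squares to minus the product of its generators' squares); cross terms between blades sharing an index anticommute and cancel. So B^2 = 4.
Answer: boost, certificate B^2 = 4. The class reads off the invariant scalar 4 directly.


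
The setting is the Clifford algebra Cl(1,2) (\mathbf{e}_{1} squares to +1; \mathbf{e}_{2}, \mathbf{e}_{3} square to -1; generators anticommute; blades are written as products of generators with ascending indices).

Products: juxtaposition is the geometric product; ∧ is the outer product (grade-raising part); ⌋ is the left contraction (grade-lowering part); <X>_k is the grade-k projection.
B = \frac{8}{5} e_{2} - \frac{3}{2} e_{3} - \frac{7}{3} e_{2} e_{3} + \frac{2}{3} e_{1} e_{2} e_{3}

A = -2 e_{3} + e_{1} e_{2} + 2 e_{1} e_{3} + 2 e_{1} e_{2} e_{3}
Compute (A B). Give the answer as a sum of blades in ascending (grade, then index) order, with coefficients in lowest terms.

step 1: -\frac{13}{3} + \frac{91}{15} e_{1} + \frac{10}{3} e_{2} + \frac{2}{3} e_{3} - \frac{1}{3} e_{1} e_{2} + \frac{83}{15} e_{1} e_{3} + \frac{16}{5} e_{2} e_{3} - \frac{47}{10} e_{1} e_{2} e_{3}
Answer: -\frac{13}{3} + \frac{91}{15} e_{1} + \frac{10}{3} e_{2} + \frac{2}{3} e_{3} - \frac{1}{3} e_{1} e_{2} + \frac{83}{15} e_{1} e_{3} + \frac{16}{5} e_{2} e_{3} - \frac{47}{10} e_{1} e_{2} e_{3}


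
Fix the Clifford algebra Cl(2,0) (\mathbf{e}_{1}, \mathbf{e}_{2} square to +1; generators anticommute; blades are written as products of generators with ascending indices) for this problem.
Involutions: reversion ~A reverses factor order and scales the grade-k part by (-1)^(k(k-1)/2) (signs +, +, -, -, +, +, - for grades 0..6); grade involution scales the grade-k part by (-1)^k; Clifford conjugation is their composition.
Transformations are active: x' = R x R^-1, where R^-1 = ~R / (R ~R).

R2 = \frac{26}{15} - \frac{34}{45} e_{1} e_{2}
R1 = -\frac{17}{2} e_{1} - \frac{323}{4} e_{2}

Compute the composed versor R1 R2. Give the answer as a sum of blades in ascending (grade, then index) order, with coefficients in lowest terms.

Distribute over the terms of R1 (each basis-blade product reordered to ascending indices, repeated generators contracted through their squares):
(-\frac{17}{2} e_{1}) R2 = -\frac{221}{15} e_{1} + \frac{289}{45} e_{2}
(-\frac{323}{4} e_{2}) R2 = -\frac{5491}{90} e_{1} - \frac{4199}{30} e_{2}
Summing the partial products and collecting blades:
Answer: -\frac{6817}{90} e_{1} - \frac{12019}{90} e_{2}


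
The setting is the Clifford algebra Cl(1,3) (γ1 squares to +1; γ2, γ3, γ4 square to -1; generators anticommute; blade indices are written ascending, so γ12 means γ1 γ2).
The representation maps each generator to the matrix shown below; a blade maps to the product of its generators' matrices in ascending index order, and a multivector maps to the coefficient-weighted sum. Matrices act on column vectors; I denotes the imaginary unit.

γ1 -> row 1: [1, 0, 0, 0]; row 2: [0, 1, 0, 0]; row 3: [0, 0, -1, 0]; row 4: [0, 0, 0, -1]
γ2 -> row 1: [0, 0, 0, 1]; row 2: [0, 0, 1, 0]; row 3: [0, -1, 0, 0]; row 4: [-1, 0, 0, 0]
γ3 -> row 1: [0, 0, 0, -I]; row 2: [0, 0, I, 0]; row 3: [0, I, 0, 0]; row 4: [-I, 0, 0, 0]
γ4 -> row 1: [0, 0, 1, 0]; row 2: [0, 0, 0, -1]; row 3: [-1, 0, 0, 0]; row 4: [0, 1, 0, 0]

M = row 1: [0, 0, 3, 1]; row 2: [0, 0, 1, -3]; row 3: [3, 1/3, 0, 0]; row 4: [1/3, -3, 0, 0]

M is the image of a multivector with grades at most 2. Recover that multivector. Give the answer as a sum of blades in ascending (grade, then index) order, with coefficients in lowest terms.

Method: the blade images are trace-orthogonal — tr(rho(e_A) rho(e_B)^-1) = 4 if A = B and 0 otherwise — and rho(e_A)^-1 = (e_A)^2 * rho(e_A) with (e_A)^2 = +1 or -1, so the coefficient of e_A in the preimage is (e_A)^2 * tr(M rho(e_A))/4.
Nonzero projections over blades of grade <= 2: γ2: (γ2)^2 = -1, tr(M rho(γ2)) = -4/3, coefficient 1/3; γ12: (γ12)^2 = +1, tr(M rho(γ12)) = 8/3, coefficient 2/3; γ14: (γ14)^2 = +1, tr(M rho(γ14)) = 12, coefficient 3. Every other blade of grade <= 2 projects to 0.
Answer: 1/3*γ2 + 2/3*γ12 + 3*γ14


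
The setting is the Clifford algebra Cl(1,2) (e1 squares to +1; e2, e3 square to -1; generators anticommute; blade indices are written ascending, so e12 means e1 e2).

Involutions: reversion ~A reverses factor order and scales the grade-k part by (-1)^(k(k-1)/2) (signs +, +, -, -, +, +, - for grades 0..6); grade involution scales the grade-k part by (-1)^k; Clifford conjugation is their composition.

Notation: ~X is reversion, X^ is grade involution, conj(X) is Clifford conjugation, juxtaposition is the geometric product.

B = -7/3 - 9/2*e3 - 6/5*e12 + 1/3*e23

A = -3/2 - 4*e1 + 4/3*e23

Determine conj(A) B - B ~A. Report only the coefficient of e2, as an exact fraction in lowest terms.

first term: 71/18 - 28/3*e1 - 54/5*e2 + 27/4*e3 + 9/5*e12 - 82/5*e13 + 47/18*e23 + 4/3*e123
second term: 71/18 + 28/3*e1 + 6/5*e2 + 27/4*e3 + 9/5*e12 - 98/5*e13 + 47/18*e23 - 4/3*e123
Answer: -12


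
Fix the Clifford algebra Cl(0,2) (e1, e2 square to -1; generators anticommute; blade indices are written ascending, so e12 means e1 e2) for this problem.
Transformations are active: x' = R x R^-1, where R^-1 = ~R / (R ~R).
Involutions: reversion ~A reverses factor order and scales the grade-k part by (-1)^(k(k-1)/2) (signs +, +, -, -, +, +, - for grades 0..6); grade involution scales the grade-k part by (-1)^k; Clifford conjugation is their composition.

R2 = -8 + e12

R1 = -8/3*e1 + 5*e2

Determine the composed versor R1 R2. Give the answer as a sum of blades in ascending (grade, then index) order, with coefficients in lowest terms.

Distribute over the terms of R1 (each basis-blade product reordered to ascending indices, repeated generators contracted through their squares):
(-8/3*e1) R2 = 64/3*e1 + 8/3*e2
(5*e2) R2 = 5*e1 - 40*e2
Summing the partial products and collecting blades:
Answer: 79/3*e1 - 112/3*e2


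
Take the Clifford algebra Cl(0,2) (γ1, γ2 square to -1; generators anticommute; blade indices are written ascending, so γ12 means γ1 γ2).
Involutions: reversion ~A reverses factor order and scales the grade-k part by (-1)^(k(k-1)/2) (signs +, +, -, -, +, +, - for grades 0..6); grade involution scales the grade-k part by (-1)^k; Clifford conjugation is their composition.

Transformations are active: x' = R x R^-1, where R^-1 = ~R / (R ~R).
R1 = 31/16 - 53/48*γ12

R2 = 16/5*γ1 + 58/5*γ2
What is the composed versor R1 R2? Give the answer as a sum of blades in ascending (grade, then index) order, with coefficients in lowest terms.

Distribute over the terms of R1 (each basis-blade product reordered to ascending indices, repeated generators contracted through their squares):
(31/16) R2 = 31/5*γ1 + 899/40*γ2
(-53/48*γ12) R2 = 1537/120*γ1 - 53/15*γ2
Summing the partial products and collecting blades:
Answer: 2281/120*γ1 + 2273/120*γ2


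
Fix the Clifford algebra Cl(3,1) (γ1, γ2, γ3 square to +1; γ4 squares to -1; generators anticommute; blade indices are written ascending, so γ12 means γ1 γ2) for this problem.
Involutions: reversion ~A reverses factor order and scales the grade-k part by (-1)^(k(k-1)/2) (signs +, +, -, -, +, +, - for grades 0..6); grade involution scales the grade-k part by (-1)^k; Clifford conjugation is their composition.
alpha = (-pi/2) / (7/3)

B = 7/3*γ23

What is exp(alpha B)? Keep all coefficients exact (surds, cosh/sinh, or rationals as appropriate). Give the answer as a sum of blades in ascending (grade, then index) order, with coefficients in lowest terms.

B^2 = (7/3)^2*(γ23)^2 = 49/9*(-1) = -49/9 (a basis 2-blade squares to minus the product of its generators' squares).
B^2 = -49/9 — B^2 < 0, so the exponential closes trigonometrically: l = 7/3, alpha*l = -pi/2, so exp(alpha B) = cos(-pi/2) + (sin(-pi/2)/(7/3))*B = 0 + (-3/7)*B.
Answer: -γ23


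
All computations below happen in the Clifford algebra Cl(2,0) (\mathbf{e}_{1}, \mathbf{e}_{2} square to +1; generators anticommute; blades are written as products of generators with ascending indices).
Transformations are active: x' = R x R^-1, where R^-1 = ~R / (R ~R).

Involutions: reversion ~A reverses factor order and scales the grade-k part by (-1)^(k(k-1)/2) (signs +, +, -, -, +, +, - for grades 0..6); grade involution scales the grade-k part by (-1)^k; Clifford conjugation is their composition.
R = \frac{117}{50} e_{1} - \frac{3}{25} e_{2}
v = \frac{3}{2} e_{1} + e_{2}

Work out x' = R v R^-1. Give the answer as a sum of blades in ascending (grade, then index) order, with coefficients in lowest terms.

~R = \frac{117}{50} e_{1} - \frac{3}{25} e_{2}, and R ~R = \frac{549}{100}, so R^-1 = ~R / (\frac{549}{100}).
R v = \frac{339}{100} + \frac{63}{25} e_{1} e_{2}
Answer: \frac{4239}{3050} e_{1} - \frac{1751}{1525} e_{2}


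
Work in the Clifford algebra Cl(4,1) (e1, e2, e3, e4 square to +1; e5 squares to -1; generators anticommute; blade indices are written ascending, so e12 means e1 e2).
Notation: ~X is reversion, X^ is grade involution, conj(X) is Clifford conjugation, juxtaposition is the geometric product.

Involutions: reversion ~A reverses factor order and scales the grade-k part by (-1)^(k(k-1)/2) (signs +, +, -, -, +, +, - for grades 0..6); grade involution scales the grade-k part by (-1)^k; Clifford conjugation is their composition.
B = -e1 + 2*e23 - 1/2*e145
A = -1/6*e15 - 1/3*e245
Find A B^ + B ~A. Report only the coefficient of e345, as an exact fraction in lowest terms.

first term: 1/12*e4 + 1/6*e5 + 1/6*e12 - 2/3*e345 - 1/3*e1235 + 1/3*e1245
second term: 1/12*e4 - 1/6*e5 - 1/6*e12 - 2/3*e345 + 1/3*e1235 - 1/3*e1245
Answer: -4/3


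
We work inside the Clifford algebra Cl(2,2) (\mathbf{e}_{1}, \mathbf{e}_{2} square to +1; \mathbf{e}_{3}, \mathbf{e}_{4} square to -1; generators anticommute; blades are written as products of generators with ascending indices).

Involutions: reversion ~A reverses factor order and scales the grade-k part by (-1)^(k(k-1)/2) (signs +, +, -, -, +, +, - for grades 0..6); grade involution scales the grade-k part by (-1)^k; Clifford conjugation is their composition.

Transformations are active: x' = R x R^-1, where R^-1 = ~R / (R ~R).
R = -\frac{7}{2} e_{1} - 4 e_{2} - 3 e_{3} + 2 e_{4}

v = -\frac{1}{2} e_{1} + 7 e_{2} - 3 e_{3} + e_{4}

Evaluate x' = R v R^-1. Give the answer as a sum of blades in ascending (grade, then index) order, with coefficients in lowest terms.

~R = -\frac{7}{2} e_{1} - 4 e_{2} - 3 e_{3} + 2 e_{4}, and R ~R = \frac{61}{4}, so R^-1 = ~R / (\frac{61}{4}).
R v = -\frac{149}{4} - \frac{53}{2} e_{1} e_{2} + 9 e_{1} e_{3} - \frac{5}{2} e_{1} e_{4} + 33 e_{2} e_{3} - 18 e_{2} e_{4} + 3 e_{3} e_{4}
Answer: \frac{2147}{122} e_{1} + \frac{765}{61} e_{2} + \frac{1077}{61} e_{3} - \frac{657}{61} e_{4}


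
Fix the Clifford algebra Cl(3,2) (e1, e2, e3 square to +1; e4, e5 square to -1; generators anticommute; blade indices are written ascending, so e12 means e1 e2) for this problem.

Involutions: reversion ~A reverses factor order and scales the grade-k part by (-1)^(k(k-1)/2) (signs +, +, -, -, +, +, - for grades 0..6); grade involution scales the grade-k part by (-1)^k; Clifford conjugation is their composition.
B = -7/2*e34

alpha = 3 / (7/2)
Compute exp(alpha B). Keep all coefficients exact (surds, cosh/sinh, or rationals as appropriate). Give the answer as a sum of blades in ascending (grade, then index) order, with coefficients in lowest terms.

B^2 = (-7/2)^2*(e34)^2 = 49/4*(+1) = 49/4 (a basis 2-blade squares to minus the product of its generators' squares).
B^2 = 49/4 — a positive square means the series sums to a boost: l = 7/2, alpha*l = 3, so exp(alpha B) = cosh(3) + (sinh(3)/(7/2))*B = cosh(3) + (2*sinh(3)/7)*B.
Answer: cosh(3) - sinh(3)*e34


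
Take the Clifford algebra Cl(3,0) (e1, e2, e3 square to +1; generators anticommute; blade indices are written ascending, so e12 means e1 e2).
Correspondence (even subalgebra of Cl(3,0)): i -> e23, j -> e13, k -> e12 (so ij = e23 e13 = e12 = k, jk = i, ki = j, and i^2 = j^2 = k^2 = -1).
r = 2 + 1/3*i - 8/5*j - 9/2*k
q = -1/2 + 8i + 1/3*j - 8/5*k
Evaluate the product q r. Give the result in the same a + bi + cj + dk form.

In blades: q = -1/2 - 8/5*e12 + 1/3*e13 + 8*e23, r = 2 - 9/2*e12 - 8/5*e13 + 1/3*e23.
Distribute q over r term by term (generator squares from the signature, products reordered to ascending indices): (-1/2)*r = -1 + 9/4*e12 + 4/5*e13 - 1/6*e23; (-8/5*e12)*r = -36/5 - 16/5*e12 - 8/15*e13 - 64/25*e23; (1/3*e13)*r = 8/15 - 1/9*e12 + 2/3*e13 - 3/2*e23; (8*e23)*r = -8/3 - 64/5*e12 + 36*e13 + 16*e23.
Sum: -31/3 - 499/36*e12 + 554/15*e13 + 883/75*e23; translating back through the correspondence:
Answer: -31/3 + 883/75*i + 554/15*j - 499/36*k


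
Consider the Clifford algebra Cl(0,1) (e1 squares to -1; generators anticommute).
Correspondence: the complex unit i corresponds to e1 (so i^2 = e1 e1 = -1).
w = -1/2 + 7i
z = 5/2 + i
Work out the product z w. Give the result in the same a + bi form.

In blades: z = 5/2 + e1, w = -1/2 + 7*e1.
Distribute z over w term by term (generator squares from the signature, products reordered to ascending indices): (5/2)*w = -5/4 + 35/2*e1; (e1)*w = -7 - 1/2*e1.
Sum: -33/4 + 17*e1; translating back through the correspondence:
Answer: -33/4 + 17i


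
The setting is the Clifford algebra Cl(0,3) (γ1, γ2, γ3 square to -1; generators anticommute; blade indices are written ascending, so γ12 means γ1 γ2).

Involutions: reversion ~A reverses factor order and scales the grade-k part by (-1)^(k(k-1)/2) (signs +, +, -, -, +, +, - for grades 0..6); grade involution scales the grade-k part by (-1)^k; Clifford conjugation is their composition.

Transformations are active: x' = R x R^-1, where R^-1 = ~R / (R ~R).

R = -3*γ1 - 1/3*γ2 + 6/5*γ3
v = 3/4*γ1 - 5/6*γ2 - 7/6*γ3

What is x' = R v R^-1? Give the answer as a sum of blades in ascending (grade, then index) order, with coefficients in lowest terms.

~R = -3*γ1 - 1/3*γ2 + 6/5*γ3, and R ~R = -2374/225, so R^-1 = ~R / (-2374/225).
R v = 607/180 + 11/4*γ12 + 13/5*γ13 + 25/18*γ23
Answer: 1386/1187*γ1 + 14905/14244*γ2 + 1423/3561*γ3


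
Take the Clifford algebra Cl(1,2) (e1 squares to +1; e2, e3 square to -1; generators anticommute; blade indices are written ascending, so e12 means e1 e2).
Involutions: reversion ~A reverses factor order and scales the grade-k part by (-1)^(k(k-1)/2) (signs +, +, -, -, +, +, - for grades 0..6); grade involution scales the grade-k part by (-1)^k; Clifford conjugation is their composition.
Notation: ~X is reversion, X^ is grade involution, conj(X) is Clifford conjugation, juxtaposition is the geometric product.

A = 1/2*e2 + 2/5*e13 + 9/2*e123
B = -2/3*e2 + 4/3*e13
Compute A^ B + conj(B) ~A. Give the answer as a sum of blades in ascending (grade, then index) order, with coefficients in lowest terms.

first term: 1/5 + 6*e2 + 3*e13 + 14/15*e123
second term: 1/5 - 6*e2 - 3*e13 + 14/15*e123
Answer: 2/5 + 28/15*e123


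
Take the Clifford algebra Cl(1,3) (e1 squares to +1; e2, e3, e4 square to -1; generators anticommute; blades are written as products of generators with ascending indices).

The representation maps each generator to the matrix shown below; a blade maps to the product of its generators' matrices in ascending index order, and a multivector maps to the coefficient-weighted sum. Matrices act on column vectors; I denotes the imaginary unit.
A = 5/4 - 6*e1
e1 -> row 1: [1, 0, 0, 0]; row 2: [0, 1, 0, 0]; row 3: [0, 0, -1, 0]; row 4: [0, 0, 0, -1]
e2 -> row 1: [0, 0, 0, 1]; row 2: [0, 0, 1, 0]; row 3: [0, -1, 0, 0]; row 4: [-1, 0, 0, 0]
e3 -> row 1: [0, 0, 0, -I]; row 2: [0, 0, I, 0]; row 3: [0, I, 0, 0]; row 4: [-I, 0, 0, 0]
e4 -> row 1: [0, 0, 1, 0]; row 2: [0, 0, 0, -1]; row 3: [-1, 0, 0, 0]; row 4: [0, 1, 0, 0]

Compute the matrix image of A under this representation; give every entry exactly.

M = (5/4)*1 + (-6)*rho(e1), summed entrywise (1 is the identity matrix):
Answer: row 1: [-19/4, 0, 0, 0]; row 2: [0, -19/4, 0, 0]; row 3: [0, 0, 29/4, 0]; row 4: [0, 0, 0, 29/4]


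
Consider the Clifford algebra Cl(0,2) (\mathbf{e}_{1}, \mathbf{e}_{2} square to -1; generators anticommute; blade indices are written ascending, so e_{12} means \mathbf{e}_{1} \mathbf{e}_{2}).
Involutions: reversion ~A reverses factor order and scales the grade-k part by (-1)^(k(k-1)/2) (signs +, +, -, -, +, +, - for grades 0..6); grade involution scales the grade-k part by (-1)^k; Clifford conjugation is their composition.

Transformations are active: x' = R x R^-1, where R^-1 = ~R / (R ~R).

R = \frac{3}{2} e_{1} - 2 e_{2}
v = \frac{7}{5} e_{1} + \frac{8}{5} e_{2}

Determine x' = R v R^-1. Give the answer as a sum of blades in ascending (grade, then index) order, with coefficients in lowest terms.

~R = \frac{3}{2} e_{1} - 2 e_{2}, and R ~R = -\frac{25}{4}, so R^-1 = ~R / (-\frac{25}{4}).
R v = \frac{11}{10} + \frac{26}{5} e_{12}
Answer: -\frac{241}{125} e_{1} - \frac{112}{125} e_{2}


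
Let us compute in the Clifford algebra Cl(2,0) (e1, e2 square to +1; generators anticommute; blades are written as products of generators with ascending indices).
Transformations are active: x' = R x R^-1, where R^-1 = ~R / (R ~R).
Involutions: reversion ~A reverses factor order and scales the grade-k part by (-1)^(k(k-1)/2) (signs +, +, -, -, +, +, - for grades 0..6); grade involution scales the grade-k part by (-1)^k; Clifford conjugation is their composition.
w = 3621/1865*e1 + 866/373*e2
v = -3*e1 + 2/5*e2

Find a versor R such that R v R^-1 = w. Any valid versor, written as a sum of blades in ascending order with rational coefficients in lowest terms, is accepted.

Here q(v) = q(w) = 229/25; the classical choice R = v + w = -1974/1865*e1 + 5076/1865*e2 then realises v -> w under the sandwich.
Answer: -1974/1865*e1 + 5076/1865*e2


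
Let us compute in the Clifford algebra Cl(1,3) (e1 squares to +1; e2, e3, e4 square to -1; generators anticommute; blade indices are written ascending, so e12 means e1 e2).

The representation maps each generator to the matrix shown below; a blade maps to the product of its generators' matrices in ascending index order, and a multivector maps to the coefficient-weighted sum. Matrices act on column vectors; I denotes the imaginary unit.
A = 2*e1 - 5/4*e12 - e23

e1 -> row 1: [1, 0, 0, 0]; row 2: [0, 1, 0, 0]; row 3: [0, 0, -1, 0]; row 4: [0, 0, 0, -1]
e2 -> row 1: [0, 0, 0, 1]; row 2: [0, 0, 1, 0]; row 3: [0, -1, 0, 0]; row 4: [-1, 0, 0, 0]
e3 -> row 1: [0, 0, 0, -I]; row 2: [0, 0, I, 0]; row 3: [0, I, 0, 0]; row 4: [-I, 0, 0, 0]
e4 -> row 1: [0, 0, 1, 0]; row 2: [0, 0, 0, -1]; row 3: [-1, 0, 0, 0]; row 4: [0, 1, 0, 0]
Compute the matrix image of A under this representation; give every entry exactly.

Bivector images (products of the table entries): rho(e12) = rho(e1)rho(e2) = row 1: [0, 0, 0, 1]; row 2: [0, 0, 1, 0]; row 3: [0, 1, 0, 0]; row 4: [1, 0, 0, 0]; rho(e23) = rho(e2)rho(e3) = row 1: [-I, 0, 0, 0]; row 2: [0, I, 0, 0]; row 3: [0, 0, -I, 0]; row 4: [0, 0, 0, I].
M = (2)*rho(e1) + (-5/4)*rho(e12) + (-1)*rho(e23), summed entrywise:
Answer: row 1: [2 + I, 0, 0, -5/4]; row 2: [0, 2 - I, -5/4, 0]; row 3: [0, -5/4, -2 + I, 0]; row 4: [-5/4, 0, 0, -2 - I]


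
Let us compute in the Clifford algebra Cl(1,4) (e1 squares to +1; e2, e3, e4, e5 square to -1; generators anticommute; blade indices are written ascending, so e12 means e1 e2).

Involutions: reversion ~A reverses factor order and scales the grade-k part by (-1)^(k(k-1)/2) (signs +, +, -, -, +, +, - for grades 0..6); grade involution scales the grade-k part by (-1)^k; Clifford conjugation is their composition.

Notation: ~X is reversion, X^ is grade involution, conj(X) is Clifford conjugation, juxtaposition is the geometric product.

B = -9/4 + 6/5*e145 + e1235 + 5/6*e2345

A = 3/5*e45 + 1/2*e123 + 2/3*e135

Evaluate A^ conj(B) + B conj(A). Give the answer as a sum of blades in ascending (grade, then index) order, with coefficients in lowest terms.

first term: -18/25*e1 + 2/3*e2 + 1/2*e5 - 1/2*e23 - 4/5*e34 - 27/20*e45 + 9/8*e123 - 5/9*e124 + 3/2*e135 + 5/12*e145 - 3/5*e1234 - 3/5*e2345
second term: 18/25*e1 + 2/3*e2 + 1/2*e5 + 1/2*e23 - 4/5*e34 + 27/20*e45 - 9/8*e123 + 5/9*e124 - 3/2*e135 - 5/12*e145 - 3/5*e1234 + 3/5*e2345
Answer: 4/3*e2 + e5 - 8/5*e34 - 6/5*e1234


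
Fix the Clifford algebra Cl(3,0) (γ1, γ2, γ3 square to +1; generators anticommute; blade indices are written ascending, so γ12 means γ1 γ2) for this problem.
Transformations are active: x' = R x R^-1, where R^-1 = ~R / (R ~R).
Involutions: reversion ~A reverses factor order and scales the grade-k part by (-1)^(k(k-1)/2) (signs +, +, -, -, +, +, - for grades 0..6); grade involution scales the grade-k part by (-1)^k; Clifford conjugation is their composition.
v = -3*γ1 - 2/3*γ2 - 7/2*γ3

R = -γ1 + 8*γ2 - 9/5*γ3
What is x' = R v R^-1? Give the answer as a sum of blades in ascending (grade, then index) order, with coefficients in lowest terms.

~R = -γ1 + 8*γ2 - 9/5*γ3, and R ~R = 1706/25, so R^-1 = ~R / (1706/25).
R v = 119/30 + 74/3*γ12 - 19/10*γ13 - 146/5*γ23
Answer: 14759/5118*γ1 + 1362/853*γ2 + 2807/853*γ3


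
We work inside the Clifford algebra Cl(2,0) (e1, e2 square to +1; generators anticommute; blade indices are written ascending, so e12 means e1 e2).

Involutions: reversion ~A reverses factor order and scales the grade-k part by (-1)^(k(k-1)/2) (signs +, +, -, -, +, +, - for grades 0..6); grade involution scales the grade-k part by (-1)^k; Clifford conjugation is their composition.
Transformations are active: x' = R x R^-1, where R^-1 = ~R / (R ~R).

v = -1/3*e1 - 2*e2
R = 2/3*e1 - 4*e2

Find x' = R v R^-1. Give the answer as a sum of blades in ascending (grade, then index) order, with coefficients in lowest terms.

~R = 2/3*e1 - 4*e2, and R ~R = 148/9, so R^-1 = ~R / (148/9).
R v = 70/9 - 8/3*e12
Answer: 107/111*e1 - 66/37*e2


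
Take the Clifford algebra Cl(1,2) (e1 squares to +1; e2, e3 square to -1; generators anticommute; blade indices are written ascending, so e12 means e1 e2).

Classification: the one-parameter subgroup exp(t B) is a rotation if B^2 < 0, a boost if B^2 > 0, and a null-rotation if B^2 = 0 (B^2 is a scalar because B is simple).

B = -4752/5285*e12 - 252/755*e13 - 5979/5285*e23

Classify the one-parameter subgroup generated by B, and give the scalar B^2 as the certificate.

B^2 term by term: the squares give (-4752/5285)^2*(e12)^2 + (-252/755)^2*(e13)^2 + (-5979/5285)^2*(e23)^2 = 22581504/27931225*(+1) + 63504/570025*(+1) + 35748441/27931225*(-1) = -9/25 (each basis 2-blade squares to minus the product of its generators' squares); cross terms between blades sharing an index anticommute and cancel. So B^2 = -9/25.
Answer: rotation, certificate B^2 = -9/25. Because -9/25 is invariant under every versor sandwich, the classification follows from its sign alone.


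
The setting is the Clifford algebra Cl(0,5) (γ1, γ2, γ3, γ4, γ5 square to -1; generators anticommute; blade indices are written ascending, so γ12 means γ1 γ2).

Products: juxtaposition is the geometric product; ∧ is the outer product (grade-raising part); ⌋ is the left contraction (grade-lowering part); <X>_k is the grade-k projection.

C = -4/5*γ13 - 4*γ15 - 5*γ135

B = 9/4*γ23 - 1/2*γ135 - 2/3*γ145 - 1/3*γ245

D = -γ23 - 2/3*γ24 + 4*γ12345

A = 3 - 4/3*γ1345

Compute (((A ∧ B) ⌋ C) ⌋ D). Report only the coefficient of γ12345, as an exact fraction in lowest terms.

step 1: 27/4*γ23 - 3/2*γ135 - 2*γ145 - γ245
step 2: 15/2
step 3: -15/2*γ23 - 5*γ24 + 30*γ12345
Answer: 30


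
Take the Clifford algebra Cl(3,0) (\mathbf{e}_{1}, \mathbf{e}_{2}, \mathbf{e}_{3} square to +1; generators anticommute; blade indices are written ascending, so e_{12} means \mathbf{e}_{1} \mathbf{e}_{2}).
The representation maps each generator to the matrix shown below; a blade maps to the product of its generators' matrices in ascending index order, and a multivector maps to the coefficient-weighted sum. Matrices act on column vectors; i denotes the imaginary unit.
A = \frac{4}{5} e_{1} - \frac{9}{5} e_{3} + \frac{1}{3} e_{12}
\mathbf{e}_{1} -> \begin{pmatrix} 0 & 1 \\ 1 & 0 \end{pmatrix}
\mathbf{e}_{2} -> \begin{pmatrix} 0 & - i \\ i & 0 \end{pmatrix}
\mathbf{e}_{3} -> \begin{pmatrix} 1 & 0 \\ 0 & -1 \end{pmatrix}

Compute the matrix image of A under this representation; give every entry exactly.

Bivector images (products of the table entries): rho(e_{12}) = rho(\mathbf{e}_{1})rho(\mathbf{e}_{2}) = \begin{pmatrix} i & 0 \\ 0 & - i \end{pmatrix}.
M = (\frac{4}{5})*rho(e_{1}) + (-\frac{9}{5})*rho(e_{3}) + (\frac{1}{3})*rho(e_{12}), summed entrywise:
Answer: \begin{pmatrix} - \frac{9}{5} + \frac{i}{3} & \frac{4}{5} \\ \frac{4}{5} & \frac{9}{5} - \frac{i}{3} \end{pmatrix}


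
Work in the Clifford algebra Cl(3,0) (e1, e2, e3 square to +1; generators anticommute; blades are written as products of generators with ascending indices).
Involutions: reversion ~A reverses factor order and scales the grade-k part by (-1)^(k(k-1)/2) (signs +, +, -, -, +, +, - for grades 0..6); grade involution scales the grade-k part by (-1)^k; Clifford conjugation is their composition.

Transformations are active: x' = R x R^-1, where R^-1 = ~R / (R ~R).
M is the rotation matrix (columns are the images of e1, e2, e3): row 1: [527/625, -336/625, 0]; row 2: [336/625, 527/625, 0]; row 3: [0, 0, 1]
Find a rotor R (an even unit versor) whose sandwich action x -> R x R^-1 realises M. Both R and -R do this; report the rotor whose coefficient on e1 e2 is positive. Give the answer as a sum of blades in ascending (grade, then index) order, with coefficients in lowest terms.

Method: write R = a + b12*e1 e2 + b13*e1 e3 + b23*e2 e3 with a^2 + b12^2 + b13^2 + b23^2 = 1 (so R^-1 = ~R). Expanding the columns R e_j ~R gives tr M = 4a^2 - 1 and, from the antisymmetric part, M21 - M12 = -4a*b12, M13 - M31 = 4a*b13, M32 - M23 = -4a*b23.
Here tr M = 1679/625, so a^2 = (1 + tr M)/4 = 576/625 and a = ±24/25. Taking a = 24/25: M21 - M12 = 672/625, M13 - M31 = 0, M32 - M23 = 0, giving b12 = -7/25, b13 = 0, b23 = 0, i.e. R = 24/25 - 7/25*e1 e2.
Its e1 e2 coefficient is negative, so report the other preimage -R.
Answer: -24/25 + 7/25*e1 e2. Uniqueness: Spin(3) -> SO(3) maps R and -R to the same rotation of trace 1679/625; fixing the sign of the e1 e2 coefficient removes the ambiguity.
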